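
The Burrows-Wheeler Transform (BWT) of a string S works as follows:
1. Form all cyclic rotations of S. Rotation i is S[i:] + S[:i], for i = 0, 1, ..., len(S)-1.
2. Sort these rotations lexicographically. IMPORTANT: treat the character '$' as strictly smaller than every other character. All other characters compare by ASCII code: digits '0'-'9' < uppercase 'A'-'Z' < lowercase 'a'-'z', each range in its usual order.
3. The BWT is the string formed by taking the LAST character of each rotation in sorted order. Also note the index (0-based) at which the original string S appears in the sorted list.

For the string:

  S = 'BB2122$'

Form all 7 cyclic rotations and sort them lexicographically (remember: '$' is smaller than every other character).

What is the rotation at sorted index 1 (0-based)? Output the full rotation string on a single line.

Answer: 122$BB2

Derivation:
All 7 rotations (rotation i = S[i:]+S[:i]):
  rot[0] = BB2122$
  rot[1] = B2122$B
  rot[2] = 2122$BB
  rot[3] = 122$BB2
  rot[4] = 22$BB21
  rot[5] = 2$BB212
  rot[6] = $BB2122
Sorted (with $ < everything):
  sorted[0] = $BB2122
  sorted[1] = 122$BB2
  sorted[2] = 2$BB212
  sorted[3] = 2122$BB
  sorted[4] = 22$BB21
  sorted[5] = B2122$B
  sorted[6] = BB2122$
sorted[1] = 122$BB2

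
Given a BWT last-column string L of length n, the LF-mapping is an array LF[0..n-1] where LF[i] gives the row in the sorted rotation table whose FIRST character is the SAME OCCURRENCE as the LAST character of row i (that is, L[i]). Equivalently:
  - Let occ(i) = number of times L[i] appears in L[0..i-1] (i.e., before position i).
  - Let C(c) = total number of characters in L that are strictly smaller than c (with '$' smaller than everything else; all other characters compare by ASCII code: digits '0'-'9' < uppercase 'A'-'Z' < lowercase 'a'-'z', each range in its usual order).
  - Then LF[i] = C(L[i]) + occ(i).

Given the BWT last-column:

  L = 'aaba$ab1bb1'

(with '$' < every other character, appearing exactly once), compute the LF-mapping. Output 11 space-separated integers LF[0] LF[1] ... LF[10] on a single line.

Char counts: '$':1, '1':2, 'a':4, 'b':4
C (first-col start): C('$')=0, C('1')=1, C('a')=3, C('b')=7
L[0]='a': occ=0, LF[0]=C('a')+0=3+0=3
L[1]='a': occ=1, LF[1]=C('a')+1=3+1=4
L[2]='b': occ=0, LF[2]=C('b')+0=7+0=7
L[3]='a': occ=2, LF[3]=C('a')+2=3+2=5
L[4]='$': occ=0, LF[4]=C('$')+0=0+0=0
L[5]='a': occ=3, LF[5]=C('a')+3=3+3=6
L[6]='b': occ=1, LF[6]=C('b')+1=7+1=8
L[7]='1': occ=0, LF[7]=C('1')+0=1+0=1
L[8]='b': occ=2, LF[8]=C('b')+2=7+2=9
L[9]='b': occ=3, LF[9]=C('b')+3=7+3=10
L[10]='1': occ=1, LF[10]=C('1')+1=1+1=2

Answer: 3 4 7 5 0 6 8 1 9 10 2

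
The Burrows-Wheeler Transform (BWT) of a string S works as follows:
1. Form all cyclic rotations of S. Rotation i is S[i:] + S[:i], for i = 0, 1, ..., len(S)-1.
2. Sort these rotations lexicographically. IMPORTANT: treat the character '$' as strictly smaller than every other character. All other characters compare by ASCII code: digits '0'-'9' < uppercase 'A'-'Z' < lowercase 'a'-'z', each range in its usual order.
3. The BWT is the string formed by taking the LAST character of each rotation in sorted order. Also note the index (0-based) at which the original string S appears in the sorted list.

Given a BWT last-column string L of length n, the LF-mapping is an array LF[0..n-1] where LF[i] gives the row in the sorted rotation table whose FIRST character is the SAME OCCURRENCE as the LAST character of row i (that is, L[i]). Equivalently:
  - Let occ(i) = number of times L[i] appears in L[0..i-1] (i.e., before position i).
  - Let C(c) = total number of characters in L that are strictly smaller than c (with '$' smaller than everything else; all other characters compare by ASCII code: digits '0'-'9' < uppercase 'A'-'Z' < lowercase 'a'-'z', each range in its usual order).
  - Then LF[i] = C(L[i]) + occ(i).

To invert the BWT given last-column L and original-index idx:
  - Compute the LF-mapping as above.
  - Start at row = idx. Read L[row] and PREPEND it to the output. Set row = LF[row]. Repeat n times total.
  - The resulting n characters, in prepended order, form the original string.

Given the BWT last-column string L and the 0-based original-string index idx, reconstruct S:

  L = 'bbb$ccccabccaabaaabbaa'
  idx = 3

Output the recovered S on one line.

LF mapping: 9 10 11 0 16 17 18 19 1 12 20 21 2 3 13 4 5 6 14 15 7 8
Walk LF starting at row 3, prepending L[row]:
  step 1: row=3, L[3]='$', prepend. Next row=LF[3]=0
  step 2: row=0, L[0]='b', prepend. Next row=LF[0]=9
  step 3: row=9, L[9]='b', prepend. Next row=LF[9]=12
  step 4: row=12, L[12]='a', prepend. Next row=LF[12]=2
  step 5: row=2, L[2]='b', prepend. Next row=LF[2]=11
  step 6: row=11, L[11]='c', prepend. Next row=LF[11]=21
  step 7: row=21, L[21]='a', prepend. Next row=LF[21]=8
  step 8: row=8, L[8]='a', prepend. Next row=LF[8]=1
  step 9: row=1, L[1]='b', prepend. Next row=LF[1]=10
  step 10: row=10, L[10]='c', prepend. Next row=LF[10]=20
  step 11: row=20, L[20]='a', prepend. Next row=LF[20]=7
  step 12: row=7, L[7]='c', prepend. Next row=LF[7]=19
  step 13: row=19, L[19]='b', prepend. Next row=LF[19]=15
  step 14: row=15, L[15]='a', prepend. Next row=LF[15]=4
  step 15: row=4, L[4]='c', prepend. Next row=LF[4]=16
  step 16: row=16, L[16]='a', prepend. Next row=LF[16]=5
  step 17: row=5, L[5]='c', prepend. Next row=LF[5]=17
  step 18: row=17, L[17]='a', prepend. Next row=LF[17]=6
  step 19: row=6, L[6]='c', prepend. Next row=LF[6]=18
  step 20: row=18, L[18]='b', prepend. Next row=LF[18]=14
  step 21: row=14, L[14]='b', prepend. Next row=LF[14]=13
  step 22: row=13, L[13]='a', prepend. Next row=LF[13]=3
Reversed output: abbcacacabcacbaacbabb$

Answer: abbcacacabcacbaacbabb$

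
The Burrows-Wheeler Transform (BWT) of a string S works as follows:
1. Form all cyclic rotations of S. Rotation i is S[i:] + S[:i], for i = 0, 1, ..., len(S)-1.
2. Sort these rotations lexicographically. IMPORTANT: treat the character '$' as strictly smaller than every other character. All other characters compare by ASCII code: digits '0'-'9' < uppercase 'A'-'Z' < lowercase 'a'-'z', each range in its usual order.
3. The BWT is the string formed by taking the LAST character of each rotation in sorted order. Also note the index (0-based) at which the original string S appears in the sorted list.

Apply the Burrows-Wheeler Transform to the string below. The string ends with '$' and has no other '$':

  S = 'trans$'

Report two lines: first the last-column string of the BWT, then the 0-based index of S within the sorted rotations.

All 6 rotations (rotation i = S[i:]+S[:i]):
  rot[0] = trans$
  rot[1] = rans$t
  rot[2] = ans$tr
  rot[3] = ns$tra
  rot[4] = s$tran
  rot[5] = $trans
Sorted (with $ < everything):
  sorted[0] = $trans  (last char: 's')
  sorted[1] = ans$tr  (last char: 'r')
  sorted[2] = ns$tra  (last char: 'a')
  sorted[3] = rans$t  (last char: 't')
  sorted[4] = s$tran  (last char: 'n')
  sorted[5] = trans$  (last char: '$')
Last column: sratn$
Original string S is at sorted index 5

Answer: sratn$
5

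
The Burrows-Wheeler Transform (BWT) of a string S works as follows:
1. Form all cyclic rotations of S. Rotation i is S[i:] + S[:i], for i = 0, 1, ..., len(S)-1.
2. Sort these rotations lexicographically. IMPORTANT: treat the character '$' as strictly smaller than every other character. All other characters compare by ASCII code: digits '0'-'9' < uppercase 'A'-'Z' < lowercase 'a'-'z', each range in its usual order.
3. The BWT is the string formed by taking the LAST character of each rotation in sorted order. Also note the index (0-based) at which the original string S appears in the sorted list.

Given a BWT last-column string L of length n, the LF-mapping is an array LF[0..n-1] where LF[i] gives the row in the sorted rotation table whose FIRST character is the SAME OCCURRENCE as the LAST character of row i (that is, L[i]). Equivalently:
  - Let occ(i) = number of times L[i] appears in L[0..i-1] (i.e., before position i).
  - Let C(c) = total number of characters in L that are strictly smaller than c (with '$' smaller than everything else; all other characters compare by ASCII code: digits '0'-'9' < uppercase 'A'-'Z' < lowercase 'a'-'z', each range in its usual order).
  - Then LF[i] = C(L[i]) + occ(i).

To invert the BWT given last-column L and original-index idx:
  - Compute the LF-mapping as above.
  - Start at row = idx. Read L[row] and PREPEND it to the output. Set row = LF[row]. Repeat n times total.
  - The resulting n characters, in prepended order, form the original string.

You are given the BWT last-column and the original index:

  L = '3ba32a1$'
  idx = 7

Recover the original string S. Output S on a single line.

Answer: b1aa233$

Derivation:
LF mapping: 3 7 5 4 2 6 1 0
Walk LF starting at row 7, prepending L[row]:
  step 1: row=7, L[7]='$', prepend. Next row=LF[7]=0
  step 2: row=0, L[0]='3', prepend. Next row=LF[0]=3
  step 3: row=3, L[3]='3', prepend. Next row=LF[3]=4
  step 4: row=4, L[4]='2', prepend. Next row=LF[4]=2
  step 5: row=2, L[2]='a', prepend. Next row=LF[2]=5
  step 6: row=5, L[5]='a', prepend. Next row=LF[5]=6
  step 7: row=6, L[6]='1', prepend. Next row=LF[6]=1
  step 8: row=1, L[1]='b', prepend. Next row=LF[1]=7
Reversed output: b1aa233$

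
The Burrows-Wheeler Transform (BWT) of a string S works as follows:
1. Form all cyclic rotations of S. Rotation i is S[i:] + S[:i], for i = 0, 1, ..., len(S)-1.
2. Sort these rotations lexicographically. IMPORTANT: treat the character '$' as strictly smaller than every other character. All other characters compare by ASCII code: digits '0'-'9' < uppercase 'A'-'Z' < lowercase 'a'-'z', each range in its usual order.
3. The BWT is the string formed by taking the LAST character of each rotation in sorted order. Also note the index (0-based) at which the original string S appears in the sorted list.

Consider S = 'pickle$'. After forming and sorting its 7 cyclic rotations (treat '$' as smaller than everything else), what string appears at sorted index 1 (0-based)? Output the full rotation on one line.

Answer: ckle$pi

Derivation:
All 7 rotations (rotation i = S[i:]+S[:i]):
  rot[0] = pickle$
  rot[1] = ickle$p
  rot[2] = ckle$pi
  rot[3] = kle$pic
  rot[4] = le$pick
  rot[5] = e$pickl
  rot[6] = $pickle
Sorted (with $ < everything):
  sorted[0] = $pickle
  sorted[1] = ckle$pi
  sorted[2] = e$pickl
  sorted[3] = ickle$p
  sorted[4] = kle$pic
  sorted[5] = le$pick
  sorted[6] = pickle$
sorted[1] = ckle$pi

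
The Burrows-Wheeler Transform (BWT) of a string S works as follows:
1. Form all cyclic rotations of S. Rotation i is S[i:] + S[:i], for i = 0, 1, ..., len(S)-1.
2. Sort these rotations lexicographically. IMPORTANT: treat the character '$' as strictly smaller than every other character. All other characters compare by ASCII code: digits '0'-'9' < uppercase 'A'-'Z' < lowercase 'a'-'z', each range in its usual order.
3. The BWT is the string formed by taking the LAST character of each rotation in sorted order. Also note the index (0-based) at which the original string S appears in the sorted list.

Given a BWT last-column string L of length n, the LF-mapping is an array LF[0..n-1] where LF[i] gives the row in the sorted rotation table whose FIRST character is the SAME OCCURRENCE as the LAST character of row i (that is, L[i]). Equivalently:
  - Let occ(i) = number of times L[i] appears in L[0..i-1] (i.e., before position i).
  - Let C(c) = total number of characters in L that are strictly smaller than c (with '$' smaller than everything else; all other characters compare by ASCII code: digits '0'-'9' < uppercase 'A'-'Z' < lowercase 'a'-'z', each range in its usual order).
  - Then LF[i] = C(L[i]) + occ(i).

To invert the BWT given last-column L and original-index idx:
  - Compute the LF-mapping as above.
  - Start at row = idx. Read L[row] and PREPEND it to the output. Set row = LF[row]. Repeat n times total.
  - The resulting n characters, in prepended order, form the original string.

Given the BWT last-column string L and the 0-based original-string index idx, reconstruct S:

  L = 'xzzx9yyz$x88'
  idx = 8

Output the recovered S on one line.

LF mapping: 4 9 10 5 3 7 8 11 0 6 1 2
Walk LF starting at row 8, prepending L[row]:
  step 1: row=8, L[8]='$', prepend. Next row=LF[8]=0
  step 2: row=0, L[0]='x', prepend. Next row=LF[0]=4
  step 3: row=4, L[4]='9', prepend. Next row=LF[4]=3
  step 4: row=3, L[3]='x', prepend. Next row=LF[3]=5
  step 5: row=5, L[5]='y', prepend. Next row=LF[5]=7
  step 6: row=7, L[7]='z', prepend. Next row=LF[7]=11
  step 7: row=11, L[11]='8', prepend. Next row=LF[11]=2
  step 8: row=2, L[2]='z', prepend. Next row=LF[2]=10
  step 9: row=10, L[10]='8', prepend. Next row=LF[10]=1
  step 10: row=1, L[1]='z', prepend. Next row=LF[1]=9
  step 11: row=9, L[9]='x', prepend. Next row=LF[9]=6
  step 12: row=6, L[6]='y', prepend. Next row=LF[6]=8
Reversed output: yxz8z8zyx9x$

Answer: yxz8z8zyx9x$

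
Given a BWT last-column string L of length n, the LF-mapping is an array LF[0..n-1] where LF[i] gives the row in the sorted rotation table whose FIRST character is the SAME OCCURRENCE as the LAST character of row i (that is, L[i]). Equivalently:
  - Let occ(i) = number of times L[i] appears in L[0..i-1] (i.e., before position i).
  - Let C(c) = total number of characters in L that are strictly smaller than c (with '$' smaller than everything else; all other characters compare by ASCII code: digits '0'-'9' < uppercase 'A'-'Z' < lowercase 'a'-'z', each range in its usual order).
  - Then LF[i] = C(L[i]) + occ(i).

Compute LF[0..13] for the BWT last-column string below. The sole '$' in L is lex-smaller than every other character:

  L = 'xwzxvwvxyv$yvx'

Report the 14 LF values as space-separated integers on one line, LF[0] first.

Answer: 7 5 13 8 1 6 2 9 11 3 0 12 4 10

Derivation:
Char counts: '$':1, 'v':4, 'w':2, 'x':4, 'y':2, 'z':1
C (first-col start): C('$')=0, C('v')=1, C('w')=5, C('x')=7, C('y')=11, C('z')=13
L[0]='x': occ=0, LF[0]=C('x')+0=7+0=7
L[1]='w': occ=0, LF[1]=C('w')+0=5+0=5
L[2]='z': occ=0, LF[2]=C('z')+0=13+0=13
L[3]='x': occ=1, LF[3]=C('x')+1=7+1=8
L[4]='v': occ=0, LF[4]=C('v')+0=1+0=1
L[5]='w': occ=1, LF[5]=C('w')+1=5+1=6
L[6]='v': occ=1, LF[6]=C('v')+1=1+1=2
L[7]='x': occ=2, LF[7]=C('x')+2=7+2=9
L[8]='y': occ=0, LF[8]=C('y')+0=11+0=11
L[9]='v': occ=2, LF[9]=C('v')+2=1+2=3
L[10]='$': occ=0, LF[10]=C('$')+0=0+0=0
L[11]='y': occ=1, LF[11]=C('y')+1=11+1=12
L[12]='v': occ=3, LF[12]=C('v')+3=1+3=4
L[13]='x': occ=3, LF[13]=C('x')+3=7+3=10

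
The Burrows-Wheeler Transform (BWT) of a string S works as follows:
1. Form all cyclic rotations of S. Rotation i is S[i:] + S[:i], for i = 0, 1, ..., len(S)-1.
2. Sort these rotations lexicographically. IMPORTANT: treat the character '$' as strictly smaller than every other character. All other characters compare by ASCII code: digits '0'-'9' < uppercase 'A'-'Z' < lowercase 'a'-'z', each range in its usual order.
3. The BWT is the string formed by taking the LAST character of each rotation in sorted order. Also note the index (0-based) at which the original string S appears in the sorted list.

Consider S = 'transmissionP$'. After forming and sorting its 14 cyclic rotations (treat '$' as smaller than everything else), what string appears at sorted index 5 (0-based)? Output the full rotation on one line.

Answer: missionP$trans

Derivation:
All 14 rotations (rotation i = S[i:]+S[:i]):
  rot[0] = transmissionP$
  rot[1] = ransmissionP$t
  rot[2] = ansmissionP$tr
  rot[3] = nsmissionP$tra
  rot[4] = smissionP$tran
  rot[5] = missionP$trans
  rot[6] = issionP$transm
  rot[7] = ssionP$transmi
  rot[8] = sionP$transmis
  rot[9] = ionP$transmiss
  rot[10] = onP$transmissi
  rot[11] = nP$transmissio
  rot[12] = P$transmission
  rot[13] = $transmissionP
Sorted (with $ < everything):
  sorted[0] = $transmissionP
  sorted[1] = P$transmission
  sorted[2] = ansmissionP$tr
  sorted[3] = ionP$transmiss
  sorted[4] = issionP$transm
  sorted[5] = missionP$trans
  sorted[6] = nP$transmissio
  sorted[7] = nsmissionP$tra
  sorted[8] = onP$transmissi
  sorted[9] = ransmissionP$t
  sorted[10] = sionP$transmis
  sorted[11] = smissionP$tran
  sorted[12] = ssionP$transmi
  sorted[13] = transmissionP$
sorted[5] = missionP$trans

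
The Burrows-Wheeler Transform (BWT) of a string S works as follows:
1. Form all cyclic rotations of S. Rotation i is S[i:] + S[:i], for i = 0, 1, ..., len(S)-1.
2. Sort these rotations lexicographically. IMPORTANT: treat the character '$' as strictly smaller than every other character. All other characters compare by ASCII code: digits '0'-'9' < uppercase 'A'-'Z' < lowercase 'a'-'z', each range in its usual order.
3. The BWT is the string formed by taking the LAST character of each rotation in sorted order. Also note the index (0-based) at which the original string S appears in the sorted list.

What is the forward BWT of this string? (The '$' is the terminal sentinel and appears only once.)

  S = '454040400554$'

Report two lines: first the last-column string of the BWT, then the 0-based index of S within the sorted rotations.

Answer: 444405005$540
9

Derivation:
All 13 rotations (rotation i = S[i:]+S[:i]):
  rot[0] = 454040400554$
  rot[1] = 54040400554$4
  rot[2] = 4040400554$45
  rot[3] = 040400554$454
  rot[4] = 40400554$4540
  rot[5] = 0400554$45404
  rot[6] = 400554$454040
  rot[7] = 00554$4540404
  rot[8] = 0554$45404040
  rot[9] = 554$454040400
  rot[10] = 54$4540404005
  rot[11] = 4$45404040055
  rot[12] = $454040400554
Sorted (with $ < everything):
  sorted[0] = $454040400554  (last char: '4')
  sorted[1] = 00554$4540404  (last char: '4')
  sorted[2] = 0400554$45404  (last char: '4')
  sorted[3] = 040400554$454  (last char: '4')
  sorted[4] = 0554$45404040  (last char: '0')
  sorted[5] = 4$45404040055  (last char: '5')
  sorted[6] = 400554$454040  (last char: '0')
  sorted[7] = 40400554$4540  (last char: '0')
  sorted[8] = 4040400554$45  (last char: '5')
  sorted[9] = 454040400554$  (last char: '$')
  sorted[10] = 54$4540404005  (last char: '5')
  sorted[11] = 54040400554$4  (last char: '4')
  sorted[12] = 554$454040400  (last char: '0')
Last column: 444405005$540
Original string S is at sorted index 9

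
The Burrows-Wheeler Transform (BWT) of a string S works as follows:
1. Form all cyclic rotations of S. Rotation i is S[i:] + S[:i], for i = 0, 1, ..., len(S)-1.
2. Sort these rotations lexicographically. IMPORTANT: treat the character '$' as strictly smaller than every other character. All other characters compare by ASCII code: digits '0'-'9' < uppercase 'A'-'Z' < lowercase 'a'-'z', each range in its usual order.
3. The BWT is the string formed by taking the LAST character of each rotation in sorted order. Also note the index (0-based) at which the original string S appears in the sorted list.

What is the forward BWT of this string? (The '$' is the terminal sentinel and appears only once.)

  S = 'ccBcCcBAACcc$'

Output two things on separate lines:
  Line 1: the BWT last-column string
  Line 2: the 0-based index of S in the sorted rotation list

Answer: cBAcccAcCcBC$
12

Derivation:
All 13 rotations (rotation i = S[i:]+S[:i]):
  rot[0] = ccBcCcBAACcc$
  rot[1] = cBcCcBAACcc$c
  rot[2] = BcCcBAACcc$cc
  rot[3] = cCcBAACcc$ccB
  rot[4] = CcBAACcc$ccBc
  rot[5] = cBAACcc$ccBcC
  rot[6] = BAACcc$ccBcCc
  rot[7] = AACcc$ccBcCcB
  rot[8] = ACcc$ccBcCcBA
  rot[9] = Ccc$ccBcCcBAA
  rot[10] = cc$ccBcCcBAAC
  rot[11] = c$ccBcCcBAACc
  rot[12] = $ccBcCcBAACcc
Sorted (with $ < everything):
  sorted[0] = $ccBcCcBAACcc  (last char: 'c')
  sorted[1] = AACcc$ccBcCcB  (last char: 'B')
  sorted[2] = ACcc$ccBcCcBA  (last char: 'A')
  sorted[3] = BAACcc$ccBcCc  (last char: 'c')
  sorted[4] = BcCcBAACcc$cc  (last char: 'c')
  sorted[5] = CcBAACcc$ccBc  (last char: 'c')
  sorted[6] = Ccc$ccBcCcBAA  (last char: 'A')
  sorted[7] = c$ccBcCcBAACc  (last char: 'c')
  sorted[8] = cBAACcc$ccBcC  (last char: 'C')
  sorted[9] = cBcCcBAACcc$c  (last char: 'c')
  sorted[10] = cCcBAACcc$ccB  (last char: 'B')
  sorted[11] = cc$ccBcCcBAAC  (last char: 'C')
  sorted[12] = ccBcCcBAACcc$  (last char: '$')
Last column: cBAcccAcCcBC$
Original string S is at sorted index 12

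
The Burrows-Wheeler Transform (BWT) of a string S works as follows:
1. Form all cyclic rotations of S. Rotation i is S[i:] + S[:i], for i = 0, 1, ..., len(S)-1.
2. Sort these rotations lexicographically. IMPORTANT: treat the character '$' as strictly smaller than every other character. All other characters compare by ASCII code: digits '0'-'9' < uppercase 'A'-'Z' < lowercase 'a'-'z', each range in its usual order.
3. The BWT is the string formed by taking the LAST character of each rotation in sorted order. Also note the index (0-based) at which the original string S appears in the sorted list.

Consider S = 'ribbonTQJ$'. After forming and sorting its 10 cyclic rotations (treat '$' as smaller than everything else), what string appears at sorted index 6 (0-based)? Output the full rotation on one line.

Answer: ibbonTQJ$r

Derivation:
All 10 rotations (rotation i = S[i:]+S[:i]):
  rot[0] = ribbonTQJ$
  rot[1] = ibbonTQJ$r
  rot[2] = bbonTQJ$ri
  rot[3] = bonTQJ$rib
  rot[4] = onTQJ$ribb
  rot[5] = nTQJ$ribbo
  rot[6] = TQJ$ribbon
  rot[7] = QJ$ribbonT
  rot[8] = J$ribbonTQ
  rot[9] = $ribbonTQJ
Sorted (with $ < everything):
  sorted[0] = $ribbonTQJ
  sorted[1] = J$ribbonTQ
  sorted[2] = QJ$ribbonT
  sorted[3] = TQJ$ribbon
  sorted[4] = bbonTQJ$ri
  sorted[5] = bonTQJ$rib
  sorted[6] = ibbonTQJ$r
  sorted[7] = nTQJ$ribbo
  sorted[8] = onTQJ$ribb
  sorted[9] = ribbonTQJ$
sorted[6] = ibbonTQJ$r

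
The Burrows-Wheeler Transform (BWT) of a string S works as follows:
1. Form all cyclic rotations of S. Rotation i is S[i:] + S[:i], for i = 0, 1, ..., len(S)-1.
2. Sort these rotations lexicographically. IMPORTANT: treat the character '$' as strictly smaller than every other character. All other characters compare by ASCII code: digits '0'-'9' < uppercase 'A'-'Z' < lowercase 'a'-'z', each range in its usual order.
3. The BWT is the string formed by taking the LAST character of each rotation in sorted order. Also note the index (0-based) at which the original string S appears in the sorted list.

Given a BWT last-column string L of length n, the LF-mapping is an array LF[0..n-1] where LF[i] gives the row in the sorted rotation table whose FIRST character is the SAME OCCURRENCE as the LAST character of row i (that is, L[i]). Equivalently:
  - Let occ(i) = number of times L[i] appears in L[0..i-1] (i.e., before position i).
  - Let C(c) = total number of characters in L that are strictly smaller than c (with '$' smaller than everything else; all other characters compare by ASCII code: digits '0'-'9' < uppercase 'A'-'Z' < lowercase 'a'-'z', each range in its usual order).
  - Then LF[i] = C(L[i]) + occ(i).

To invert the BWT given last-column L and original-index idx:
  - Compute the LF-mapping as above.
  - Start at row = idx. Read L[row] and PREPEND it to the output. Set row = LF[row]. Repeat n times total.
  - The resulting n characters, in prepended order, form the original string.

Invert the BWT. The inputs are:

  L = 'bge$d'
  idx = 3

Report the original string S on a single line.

LF mapping: 1 4 3 0 2
Walk LF starting at row 3, prepending L[row]:
  step 1: row=3, L[3]='$', prepend. Next row=LF[3]=0
  step 2: row=0, L[0]='b', prepend. Next row=LF[0]=1
  step 3: row=1, L[1]='g', prepend. Next row=LF[1]=4
  step 4: row=4, L[4]='d', prepend. Next row=LF[4]=2
  step 5: row=2, L[2]='e', prepend. Next row=LF[2]=3
Reversed output: edgb$

Answer: edgb$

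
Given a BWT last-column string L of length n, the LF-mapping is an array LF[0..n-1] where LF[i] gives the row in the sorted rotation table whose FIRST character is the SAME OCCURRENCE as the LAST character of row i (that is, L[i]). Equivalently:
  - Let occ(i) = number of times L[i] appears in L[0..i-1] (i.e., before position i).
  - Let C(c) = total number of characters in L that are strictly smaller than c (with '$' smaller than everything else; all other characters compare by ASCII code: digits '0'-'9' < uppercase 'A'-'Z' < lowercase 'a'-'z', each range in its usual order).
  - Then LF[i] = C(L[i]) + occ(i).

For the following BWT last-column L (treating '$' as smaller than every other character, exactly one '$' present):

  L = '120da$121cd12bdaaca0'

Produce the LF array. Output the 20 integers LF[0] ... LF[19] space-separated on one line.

Char counts: '$':1, '0':2, '1':4, '2':3, 'a':4, 'b':1, 'c':2, 'd':3
C (first-col start): C('$')=0, C('0')=1, C('1')=3, C('2')=7, C('a')=10, C('b')=14, C('c')=15, C('d')=17
L[0]='1': occ=0, LF[0]=C('1')+0=3+0=3
L[1]='2': occ=0, LF[1]=C('2')+0=7+0=7
L[2]='0': occ=0, LF[2]=C('0')+0=1+0=1
L[3]='d': occ=0, LF[3]=C('d')+0=17+0=17
L[4]='a': occ=0, LF[4]=C('a')+0=10+0=10
L[5]='$': occ=0, LF[5]=C('$')+0=0+0=0
L[6]='1': occ=1, LF[6]=C('1')+1=3+1=4
L[7]='2': occ=1, LF[7]=C('2')+1=7+1=8
L[8]='1': occ=2, LF[8]=C('1')+2=3+2=5
L[9]='c': occ=0, LF[9]=C('c')+0=15+0=15
L[10]='d': occ=1, LF[10]=C('d')+1=17+1=18
L[11]='1': occ=3, LF[11]=C('1')+3=3+3=6
L[12]='2': occ=2, LF[12]=C('2')+2=7+2=9
L[13]='b': occ=0, LF[13]=C('b')+0=14+0=14
L[14]='d': occ=2, LF[14]=C('d')+2=17+2=19
L[15]='a': occ=1, LF[15]=C('a')+1=10+1=11
L[16]='a': occ=2, LF[16]=C('a')+2=10+2=12
L[17]='c': occ=1, LF[17]=C('c')+1=15+1=16
L[18]='a': occ=3, LF[18]=C('a')+3=10+3=13
L[19]='0': occ=1, LF[19]=C('0')+1=1+1=2

Answer: 3 7 1 17 10 0 4 8 5 15 18 6 9 14 19 11 12 16 13 2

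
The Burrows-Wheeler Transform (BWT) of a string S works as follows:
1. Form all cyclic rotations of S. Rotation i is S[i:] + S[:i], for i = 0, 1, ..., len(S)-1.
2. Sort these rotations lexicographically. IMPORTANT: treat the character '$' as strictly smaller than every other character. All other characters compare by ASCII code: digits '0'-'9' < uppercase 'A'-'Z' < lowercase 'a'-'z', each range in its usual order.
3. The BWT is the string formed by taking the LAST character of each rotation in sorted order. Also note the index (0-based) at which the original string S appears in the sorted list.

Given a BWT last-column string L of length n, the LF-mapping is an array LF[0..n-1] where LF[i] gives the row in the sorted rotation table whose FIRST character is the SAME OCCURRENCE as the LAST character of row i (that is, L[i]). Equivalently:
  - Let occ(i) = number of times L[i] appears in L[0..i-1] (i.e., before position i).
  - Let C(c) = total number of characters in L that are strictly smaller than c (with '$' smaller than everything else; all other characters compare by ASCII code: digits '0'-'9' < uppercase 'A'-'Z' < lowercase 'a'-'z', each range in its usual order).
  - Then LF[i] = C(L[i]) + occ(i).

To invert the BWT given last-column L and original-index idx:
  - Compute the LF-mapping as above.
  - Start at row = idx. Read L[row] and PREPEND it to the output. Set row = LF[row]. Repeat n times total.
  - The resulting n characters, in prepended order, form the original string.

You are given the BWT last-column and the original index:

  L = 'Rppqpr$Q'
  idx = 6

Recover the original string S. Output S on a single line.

LF mapping: 2 3 4 6 5 7 0 1
Walk LF starting at row 6, prepending L[row]:
  step 1: row=6, L[6]='$', prepend. Next row=LF[6]=0
  step 2: row=0, L[0]='R', prepend. Next row=LF[0]=2
  step 3: row=2, L[2]='p', prepend. Next row=LF[2]=4
  step 4: row=4, L[4]='p', prepend. Next row=LF[4]=5
  step 5: row=5, L[5]='r', prepend. Next row=LF[5]=7
  step 6: row=7, L[7]='Q', prepend. Next row=LF[7]=1
  step 7: row=1, L[1]='p', prepend. Next row=LF[1]=3
  step 8: row=3, L[3]='q', prepend. Next row=LF[3]=6
Reversed output: qpQrppR$

Answer: qpQrppR$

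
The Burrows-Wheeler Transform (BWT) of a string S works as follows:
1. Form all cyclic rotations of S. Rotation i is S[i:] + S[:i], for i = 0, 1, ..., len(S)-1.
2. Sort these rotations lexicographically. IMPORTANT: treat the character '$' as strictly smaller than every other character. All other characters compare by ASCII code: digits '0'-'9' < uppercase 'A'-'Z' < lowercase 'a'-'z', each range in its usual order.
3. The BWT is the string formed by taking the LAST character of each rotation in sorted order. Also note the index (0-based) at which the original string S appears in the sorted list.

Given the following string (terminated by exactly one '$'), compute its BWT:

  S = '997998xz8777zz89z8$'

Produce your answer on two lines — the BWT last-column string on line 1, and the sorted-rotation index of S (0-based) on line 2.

Answer: 88797zzz999$7889xz7
11

Derivation:
All 19 rotations (rotation i = S[i:]+S[:i]):
  rot[0] = 997998xz8777zz89z8$
  rot[1] = 97998xz8777zz89z8$9
  rot[2] = 7998xz8777zz89z8$99
  rot[3] = 998xz8777zz89z8$997
  rot[4] = 98xz8777zz89z8$9979
  rot[5] = 8xz8777zz89z8$99799
  rot[6] = xz8777zz89z8$997998
  rot[7] = z8777zz89z8$997998x
  rot[8] = 8777zz89z8$997998xz
  rot[9] = 777zz89z8$997998xz8
  rot[10] = 77zz89z8$997998xz87
  rot[11] = 7zz89z8$997998xz877
  rot[12] = zz89z8$997998xz8777
  rot[13] = z89z8$997998xz8777z
  rot[14] = 89z8$997998xz8777zz
  rot[15] = 9z8$997998xz8777zz8
  rot[16] = z8$997998xz8777zz89
  rot[17] = 8$997998xz8777zz89z
  rot[18] = $997998xz8777zz89z8
Sorted (with $ < everything):
  sorted[0] = $997998xz8777zz89z8  (last char: '8')
  sorted[1] = 777zz89z8$997998xz8  (last char: '8')
  sorted[2] = 77zz89z8$997998xz87  (last char: '7')
  sorted[3] = 7998xz8777zz89z8$99  (last char: '9')
  sorted[4] = 7zz89z8$997998xz877  (last char: '7')
  sorted[5] = 8$997998xz8777zz89z  (last char: 'z')
  sorted[6] = 8777zz89z8$997998xz  (last char: 'z')
  sorted[7] = 89z8$997998xz8777zz  (last char: 'z')
  sorted[8] = 8xz8777zz89z8$99799  (last char: '9')
  sorted[9] = 97998xz8777zz89z8$9  (last char: '9')
  sorted[10] = 98xz8777zz89z8$9979  (last char: '9')
  sorted[11] = 997998xz8777zz89z8$  (last char: '$')
  sorted[12] = 998xz8777zz89z8$997  (last char: '7')
  sorted[13] = 9z8$997998xz8777zz8  (last char: '8')
  sorted[14] = xz8777zz89z8$997998  (last char: '8')
  sorted[15] = z8$997998xz8777zz89  (last char: '9')
  sorted[16] = z8777zz89z8$997998x  (last char: 'x')
  sorted[17] = z89z8$997998xz8777z  (last char: 'z')
  sorted[18] = zz89z8$997998xz8777  (last char: '7')
Last column: 88797zzz999$7889xz7
Original string S is at sorted index 11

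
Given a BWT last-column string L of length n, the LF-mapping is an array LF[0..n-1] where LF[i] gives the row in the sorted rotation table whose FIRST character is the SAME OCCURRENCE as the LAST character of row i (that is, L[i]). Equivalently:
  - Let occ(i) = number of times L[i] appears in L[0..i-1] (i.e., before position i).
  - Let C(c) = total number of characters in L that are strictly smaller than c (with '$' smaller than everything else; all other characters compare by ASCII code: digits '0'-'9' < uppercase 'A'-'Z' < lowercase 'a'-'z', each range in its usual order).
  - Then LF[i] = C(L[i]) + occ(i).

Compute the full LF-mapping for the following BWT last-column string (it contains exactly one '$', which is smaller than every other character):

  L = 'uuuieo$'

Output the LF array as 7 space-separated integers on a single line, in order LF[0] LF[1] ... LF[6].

Char counts: '$':1, 'e':1, 'i':1, 'o':1, 'u':3
C (first-col start): C('$')=0, C('e')=1, C('i')=2, C('o')=3, C('u')=4
L[0]='u': occ=0, LF[0]=C('u')+0=4+0=4
L[1]='u': occ=1, LF[1]=C('u')+1=4+1=5
L[2]='u': occ=2, LF[2]=C('u')+2=4+2=6
L[3]='i': occ=0, LF[3]=C('i')+0=2+0=2
L[4]='e': occ=0, LF[4]=C('e')+0=1+0=1
L[5]='o': occ=0, LF[5]=C('o')+0=3+0=3
L[6]='$': occ=0, LF[6]=C('$')+0=0+0=0

Answer: 4 5 6 2 1 3 0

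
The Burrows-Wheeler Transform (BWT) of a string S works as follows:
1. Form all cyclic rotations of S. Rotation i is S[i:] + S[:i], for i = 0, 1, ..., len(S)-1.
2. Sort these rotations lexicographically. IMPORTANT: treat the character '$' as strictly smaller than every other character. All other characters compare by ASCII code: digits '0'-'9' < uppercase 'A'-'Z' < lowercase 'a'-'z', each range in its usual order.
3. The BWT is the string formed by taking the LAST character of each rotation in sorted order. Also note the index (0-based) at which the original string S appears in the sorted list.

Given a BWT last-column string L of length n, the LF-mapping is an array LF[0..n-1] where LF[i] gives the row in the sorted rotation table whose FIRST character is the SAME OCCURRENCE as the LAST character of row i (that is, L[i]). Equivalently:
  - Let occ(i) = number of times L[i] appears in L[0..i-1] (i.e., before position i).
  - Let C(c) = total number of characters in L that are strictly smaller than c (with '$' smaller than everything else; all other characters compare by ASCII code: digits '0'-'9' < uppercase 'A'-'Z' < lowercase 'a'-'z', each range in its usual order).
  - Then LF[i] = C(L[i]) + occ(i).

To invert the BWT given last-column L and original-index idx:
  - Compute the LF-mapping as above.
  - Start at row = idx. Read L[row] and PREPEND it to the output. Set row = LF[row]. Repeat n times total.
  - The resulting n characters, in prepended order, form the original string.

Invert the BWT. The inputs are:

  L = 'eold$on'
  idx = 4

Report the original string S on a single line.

LF mapping: 2 5 3 1 0 6 4
Walk LF starting at row 4, prepending L[row]:
  step 1: row=4, L[4]='$', prepend. Next row=LF[4]=0
  step 2: row=0, L[0]='e', prepend. Next row=LF[0]=2
  step 3: row=2, L[2]='l', prepend. Next row=LF[2]=3
  step 4: row=3, L[3]='d', prepend. Next row=LF[3]=1
  step 5: row=1, L[1]='o', prepend. Next row=LF[1]=5
  step 6: row=5, L[5]='o', prepend. Next row=LF[5]=6
  step 7: row=6, L[6]='n', prepend. Next row=LF[6]=4
Reversed output: noodle$

Answer: noodle$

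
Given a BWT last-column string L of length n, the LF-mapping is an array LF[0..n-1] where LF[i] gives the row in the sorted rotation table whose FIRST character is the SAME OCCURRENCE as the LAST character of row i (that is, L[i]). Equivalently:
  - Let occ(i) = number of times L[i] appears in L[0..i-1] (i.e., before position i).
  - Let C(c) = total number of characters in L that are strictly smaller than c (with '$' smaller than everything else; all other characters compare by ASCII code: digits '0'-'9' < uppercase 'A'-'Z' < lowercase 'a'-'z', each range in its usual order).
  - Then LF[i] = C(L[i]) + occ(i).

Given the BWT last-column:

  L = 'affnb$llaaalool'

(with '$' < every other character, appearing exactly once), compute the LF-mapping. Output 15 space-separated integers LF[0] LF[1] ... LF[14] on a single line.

Answer: 1 6 7 12 5 0 8 9 2 3 4 10 13 14 11

Derivation:
Char counts: '$':1, 'a':4, 'b':1, 'f':2, 'l':4, 'n':1, 'o':2
C (first-col start): C('$')=0, C('a')=1, C('b')=5, C('f')=6, C('l')=8, C('n')=12, C('o')=13
L[0]='a': occ=0, LF[0]=C('a')+0=1+0=1
L[1]='f': occ=0, LF[1]=C('f')+0=6+0=6
L[2]='f': occ=1, LF[2]=C('f')+1=6+1=7
L[3]='n': occ=0, LF[3]=C('n')+0=12+0=12
L[4]='b': occ=0, LF[4]=C('b')+0=5+0=5
L[5]='$': occ=0, LF[5]=C('$')+0=0+0=0
L[6]='l': occ=0, LF[6]=C('l')+0=8+0=8
L[7]='l': occ=1, LF[7]=C('l')+1=8+1=9
L[8]='a': occ=1, LF[8]=C('a')+1=1+1=2
L[9]='a': occ=2, LF[9]=C('a')+2=1+2=3
L[10]='a': occ=3, LF[10]=C('a')+3=1+3=4
L[11]='l': occ=2, LF[11]=C('l')+2=8+2=10
L[12]='o': occ=0, LF[12]=C('o')+0=13+0=13
L[13]='o': occ=1, LF[13]=C('o')+1=13+1=14
L[14]='l': occ=3, LF[14]=C('l')+3=8+3=11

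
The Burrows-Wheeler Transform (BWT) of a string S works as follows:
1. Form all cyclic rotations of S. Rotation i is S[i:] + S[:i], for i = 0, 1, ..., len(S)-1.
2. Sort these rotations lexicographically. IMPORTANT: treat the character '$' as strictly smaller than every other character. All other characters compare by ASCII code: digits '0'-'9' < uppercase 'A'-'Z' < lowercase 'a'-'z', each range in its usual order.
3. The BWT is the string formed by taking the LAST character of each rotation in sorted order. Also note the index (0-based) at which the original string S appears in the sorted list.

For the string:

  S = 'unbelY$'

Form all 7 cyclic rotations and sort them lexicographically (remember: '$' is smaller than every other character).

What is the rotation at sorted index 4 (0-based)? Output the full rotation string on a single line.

All 7 rotations (rotation i = S[i:]+S[:i]):
  rot[0] = unbelY$
  rot[1] = nbelY$u
  rot[2] = belY$un
  rot[3] = elY$unb
  rot[4] = lY$unbe
  rot[5] = Y$unbel
  rot[6] = $unbelY
Sorted (with $ < everything):
  sorted[0] = $unbelY
  sorted[1] = Y$unbel
  sorted[2] = belY$un
  sorted[3] = elY$unb
  sorted[4] = lY$unbe
  sorted[5] = nbelY$u
  sorted[6] = unbelY$
sorted[4] = lY$unbe

Answer: lY$unbe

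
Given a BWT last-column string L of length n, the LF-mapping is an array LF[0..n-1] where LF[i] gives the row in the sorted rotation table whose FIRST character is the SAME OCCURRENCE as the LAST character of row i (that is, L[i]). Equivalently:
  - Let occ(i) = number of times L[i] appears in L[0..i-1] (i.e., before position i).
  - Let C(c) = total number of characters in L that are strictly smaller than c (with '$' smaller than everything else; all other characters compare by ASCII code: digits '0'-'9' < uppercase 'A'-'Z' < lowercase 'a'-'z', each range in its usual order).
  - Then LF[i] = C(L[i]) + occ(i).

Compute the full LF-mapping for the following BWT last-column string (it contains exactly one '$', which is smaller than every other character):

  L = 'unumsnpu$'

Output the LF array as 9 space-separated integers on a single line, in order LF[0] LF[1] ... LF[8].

Char counts: '$':1, 'm':1, 'n':2, 'p':1, 's':1, 'u':3
C (first-col start): C('$')=0, C('m')=1, C('n')=2, C('p')=4, C('s')=5, C('u')=6
L[0]='u': occ=0, LF[0]=C('u')+0=6+0=6
L[1]='n': occ=0, LF[1]=C('n')+0=2+0=2
L[2]='u': occ=1, LF[2]=C('u')+1=6+1=7
L[3]='m': occ=0, LF[3]=C('m')+0=1+0=1
L[4]='s': occ=0, LF[4]=C('s')+0=5+0=5
L[5]='n': occ=1, LF[5]=C('n')+1=2+1=3
L[6]='p': occ=0, LF[6]=C('p')+0=4+0=4
L[7]='u': occ=2, LF[7]=C('u')+2=6+2=8
L[8]='$': occ=0, LF[8]=C('$')+0=0+0=0

Answer: 6 2 7 1 5 3 4 8 0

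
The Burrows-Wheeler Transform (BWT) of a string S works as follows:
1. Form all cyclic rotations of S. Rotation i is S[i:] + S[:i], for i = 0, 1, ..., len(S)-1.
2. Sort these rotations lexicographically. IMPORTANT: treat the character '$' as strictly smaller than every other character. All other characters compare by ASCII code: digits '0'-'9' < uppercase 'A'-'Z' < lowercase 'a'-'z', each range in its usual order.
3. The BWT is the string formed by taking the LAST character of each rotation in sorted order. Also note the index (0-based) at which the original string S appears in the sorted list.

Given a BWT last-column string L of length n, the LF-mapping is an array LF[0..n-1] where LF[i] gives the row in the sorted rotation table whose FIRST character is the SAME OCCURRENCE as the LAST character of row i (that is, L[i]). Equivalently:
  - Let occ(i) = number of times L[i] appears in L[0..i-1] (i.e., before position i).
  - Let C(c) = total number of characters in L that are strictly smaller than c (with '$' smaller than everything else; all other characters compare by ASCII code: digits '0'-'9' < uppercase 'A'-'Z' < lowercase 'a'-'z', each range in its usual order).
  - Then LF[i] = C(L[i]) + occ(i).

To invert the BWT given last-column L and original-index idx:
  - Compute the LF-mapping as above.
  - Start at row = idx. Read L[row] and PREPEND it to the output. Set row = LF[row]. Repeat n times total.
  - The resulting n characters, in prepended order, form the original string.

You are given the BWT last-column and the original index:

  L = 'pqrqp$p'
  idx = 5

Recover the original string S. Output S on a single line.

Answer: qprpqp$

Derivation:
LF mapping: 1 4 6 5 2 0 3
Walk LF starting at row 5, prepending L[row]:
  step 1: row=5, L[5]='$', prepend. Next row=LF[5]=0
  step 2: row=0, L[0]='p', prepend. Next row=LF[0]=1
  step 3: row=1, L[1]='q', prepend. Next row=LF[1]=4
  step 4: row=4, L[4]='p', prepend. Next row=LF[4]=2
  step 5: row=2, L[2]='r', prepend. Next row=LF[2]=6
  step 6: row=6, L[6]='p', prepend. Next row=LF[6]=3
  step 7: row=3, L[3]='q', prepend. Next row=LF[3]=5
Reversed output: qprpqp$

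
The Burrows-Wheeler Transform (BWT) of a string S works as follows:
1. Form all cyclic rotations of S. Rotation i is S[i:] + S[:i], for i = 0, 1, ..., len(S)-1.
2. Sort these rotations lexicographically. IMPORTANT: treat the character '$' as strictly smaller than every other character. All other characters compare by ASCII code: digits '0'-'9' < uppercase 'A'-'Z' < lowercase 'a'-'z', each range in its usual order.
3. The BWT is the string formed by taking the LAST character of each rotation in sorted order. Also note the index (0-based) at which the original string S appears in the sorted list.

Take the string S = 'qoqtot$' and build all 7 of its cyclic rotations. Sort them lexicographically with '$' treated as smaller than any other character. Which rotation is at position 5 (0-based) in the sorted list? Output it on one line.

Answer: t$qoqto

Derivation:
All 7 rotations (rotation i = S[i:]+S[:i]):
  rot[0] = qoqtot$
  rot[1] = oqtot$q
  rot[2] = qtot$qo
  rot[3] = tot$qoq
  rot[4] = ot$qoqt
  rot[5] = t$qoqto
  rot[6] = $qoqtot
Sorted (with $ < everything):
  sorted[0] = $qoqtot
  sorted[1] = oqtot$q
  sorted[2] = ot$qoqt
  sorted[3] = qoqtot$
  sorted[4] = qtot$qo
  sorted[5] = t$qoqto
  sorted[6] = tot$qoq
sorted[5] = t$qoqto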